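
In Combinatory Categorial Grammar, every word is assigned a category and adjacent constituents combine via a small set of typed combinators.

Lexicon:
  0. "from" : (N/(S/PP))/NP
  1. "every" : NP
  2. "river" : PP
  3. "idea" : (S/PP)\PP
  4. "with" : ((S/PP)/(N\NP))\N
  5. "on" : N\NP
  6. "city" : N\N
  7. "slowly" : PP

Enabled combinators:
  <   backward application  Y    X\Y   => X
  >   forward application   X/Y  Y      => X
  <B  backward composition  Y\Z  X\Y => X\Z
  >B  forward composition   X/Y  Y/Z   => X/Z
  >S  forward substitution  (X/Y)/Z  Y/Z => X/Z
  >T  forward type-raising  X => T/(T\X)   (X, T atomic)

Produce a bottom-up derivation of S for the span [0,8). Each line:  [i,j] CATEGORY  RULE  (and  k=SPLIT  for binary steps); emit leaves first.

[0,1] (N/(S/PP))/NP  lex  "from"
[1,2] NP  lex  "every"
[0,2] N/(S/PP)  >  k=1
[2,3] PP  lex  "river"
[3,4] (S/PP)\PP  lex  "idea"
[2,4] S/PP  <  k=3
[0,4] N  >  k=2
[4,5] ((S/PP)/(N\NP))\N  lex  "with"
[0,5] (S/PP)/(N\NP)  <  k=4
[5,6] N\NP  lex  "on"
[6,7] N\N  lex  "city"
[5,7] N\NP  <B  k=6
[0,7] S/PP  >  k=5
[7,8] PP  lex  "slowly"
[0,8] S  >  k=7

[0,8] S   >
  [0,7] S/PP   >
    [0,5] (S/PP)/(N\NP)   <
      [0,4] N   >
        [0,2] N/(S/PP)   >
          [0,1] "from" : (N/(S/PP))/NP
          [1,2] "every" : NP
        [2,4] S/PP   <
          [2,3] "river" : PP
          [3,4] "idea" : (S/PP)\PP
      [4,5] "with" : ((S/PP)/(N\NP))\N
    [5,7] N\NP   <B
      [5,6] "on" : N\NP
      [6,7] "city" : N\N
  [7,8] "slowly" : PP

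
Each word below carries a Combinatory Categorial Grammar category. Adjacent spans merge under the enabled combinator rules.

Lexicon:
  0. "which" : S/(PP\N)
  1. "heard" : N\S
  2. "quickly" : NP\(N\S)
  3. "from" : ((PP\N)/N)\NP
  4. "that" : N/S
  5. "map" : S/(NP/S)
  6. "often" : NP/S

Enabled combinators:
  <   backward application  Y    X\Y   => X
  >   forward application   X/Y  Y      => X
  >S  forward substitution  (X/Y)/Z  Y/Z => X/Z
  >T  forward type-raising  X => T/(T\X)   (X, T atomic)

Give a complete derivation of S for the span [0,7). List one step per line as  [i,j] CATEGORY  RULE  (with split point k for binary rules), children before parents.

[0,1] S/(PP\N)  lex  "which"
[1,2] N\S  lex  "heard"
[2,3] NP\(N\S)  lex  "quickly"
[1,3] NP  <  k=2
[3,4] ((PP\N)/N)\NP  lex  "from"
[1,4] (PP\N)/N  <  k=3
[4,5] N/S  lex  "that"
[5,6] S/(NP/S)  lex  "map"
[6,7] NP/S  lex  "often"
[5,7] S  >  k=6
[4,7] N  >  k=5
[1,7] PP\N  >  k=4
[0,7] S  >  k=1

[0,7] S   >
  [0,1] "which" : S/(PP\N)
  [1,7] PP\N   >
    [1,4] (PP\N)/N   <
      [1,3] NP   <
        [1,2] "heard" : N\S
        [2,3] "quickly" : NP\(N\S)
      [3,4] "from" : ((PP\N)/N)\NP
    [4,7] N   >
      [4,5] "that" : N/S
      [5,7] S   >
        [5,6] "map" : S/(NP/S)
        [6,7] "often" : NP/S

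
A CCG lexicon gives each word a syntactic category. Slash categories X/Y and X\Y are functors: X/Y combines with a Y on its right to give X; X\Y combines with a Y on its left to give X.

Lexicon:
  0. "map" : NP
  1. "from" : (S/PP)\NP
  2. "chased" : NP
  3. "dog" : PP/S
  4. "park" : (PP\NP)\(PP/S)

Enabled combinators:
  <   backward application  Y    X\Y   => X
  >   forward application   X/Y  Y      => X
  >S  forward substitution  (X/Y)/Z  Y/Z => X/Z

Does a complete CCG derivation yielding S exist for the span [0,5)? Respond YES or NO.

[0,5] S   >
  [0,2] S/PP   <
    [0,1] "map" : NP
    [1,2] "from" : (S/PP)\NP
  [2,5] PP   <
    [2,3] "chased" : NP
    [3,5] PP\NP   <
      [3,4] "dog" : PP/S
      [4,5] "park" : (PP\NP)\(PP/S)

YES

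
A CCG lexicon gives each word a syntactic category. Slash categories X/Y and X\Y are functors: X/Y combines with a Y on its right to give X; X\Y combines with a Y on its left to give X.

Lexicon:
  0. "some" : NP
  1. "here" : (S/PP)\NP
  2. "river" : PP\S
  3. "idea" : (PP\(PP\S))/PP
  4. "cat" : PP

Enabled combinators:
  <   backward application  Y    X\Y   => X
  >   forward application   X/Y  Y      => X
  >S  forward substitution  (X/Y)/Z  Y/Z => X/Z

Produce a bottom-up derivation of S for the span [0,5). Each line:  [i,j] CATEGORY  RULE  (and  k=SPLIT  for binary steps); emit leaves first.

[0,1] NP  lex  "some"
[1,2] (S/PP)\NP  lex  "here"
[0,2] S/PP  <  k=1
[2,3] PP\S  lex  "river"
[3,4] (PP\(PP\S))/PP  lex  "idea"
[4,5] PP  lex  "cat"
[3,5] PP\(PP\S)  >  k=4
[2,5] PP  <  k=3
[0,5] S  >  k=2

[0,5] S   >
  [0,2] S/PP   <
    [0,1] "some" : NP
    [1,2] "here" : (S/PP)\NP
  [2,5] PP   <
    [2,3] "river" : PP\S
    [3,5] PP\(PP\S)   >
      [3,4] "idea" : (PP\(PP\S))/PP
      [4,5] "cat" : PP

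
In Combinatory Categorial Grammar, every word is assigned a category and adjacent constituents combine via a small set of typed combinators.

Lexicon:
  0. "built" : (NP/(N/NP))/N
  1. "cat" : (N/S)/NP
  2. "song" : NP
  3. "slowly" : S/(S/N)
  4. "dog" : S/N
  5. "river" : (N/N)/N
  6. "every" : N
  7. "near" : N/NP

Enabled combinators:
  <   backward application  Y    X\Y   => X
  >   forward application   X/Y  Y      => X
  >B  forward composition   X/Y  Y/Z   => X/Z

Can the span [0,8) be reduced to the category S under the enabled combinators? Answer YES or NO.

(NP/(N/NP))/N (N/S)/NP NP S/(S/N) S/N (N/N)/N N N/NP
CKY chart[0,8] = {NP}; S ∉ chart

NO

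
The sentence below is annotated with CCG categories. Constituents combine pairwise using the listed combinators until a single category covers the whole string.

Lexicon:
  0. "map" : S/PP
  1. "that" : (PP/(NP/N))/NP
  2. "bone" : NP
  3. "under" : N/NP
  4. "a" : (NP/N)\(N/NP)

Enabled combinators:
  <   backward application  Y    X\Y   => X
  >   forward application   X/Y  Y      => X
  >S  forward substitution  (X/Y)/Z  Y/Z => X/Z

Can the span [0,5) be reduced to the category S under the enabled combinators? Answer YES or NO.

[0,5] S   >
  [0,1] "map" : S/PP
  [1,5] PP   >
    [1,3] PP/(NP/N)   >
      [1,2] "that" : (PP/(NP/N))/NP
      [2,3] "bone" : NP
    [3,5] NP/N   <
      [3,4] "under" : N/NP
      [4,5] "a" : (NP/N)\(N/NP)

YES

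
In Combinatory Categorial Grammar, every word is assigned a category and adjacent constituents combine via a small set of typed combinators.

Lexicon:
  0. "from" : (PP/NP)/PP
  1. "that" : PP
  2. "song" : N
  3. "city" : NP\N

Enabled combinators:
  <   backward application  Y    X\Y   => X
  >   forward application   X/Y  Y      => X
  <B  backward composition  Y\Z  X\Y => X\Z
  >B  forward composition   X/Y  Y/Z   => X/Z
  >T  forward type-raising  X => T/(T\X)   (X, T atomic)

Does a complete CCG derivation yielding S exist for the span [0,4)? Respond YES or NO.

(PP/NP)/PP PP N NP\N
CKY chart[0,4] = {N/(N\PP), NP/(NP\PP), PP, PP/(NP\NP), PP/(PP\PP), S/(S\PP)}; S ∉ chart

NO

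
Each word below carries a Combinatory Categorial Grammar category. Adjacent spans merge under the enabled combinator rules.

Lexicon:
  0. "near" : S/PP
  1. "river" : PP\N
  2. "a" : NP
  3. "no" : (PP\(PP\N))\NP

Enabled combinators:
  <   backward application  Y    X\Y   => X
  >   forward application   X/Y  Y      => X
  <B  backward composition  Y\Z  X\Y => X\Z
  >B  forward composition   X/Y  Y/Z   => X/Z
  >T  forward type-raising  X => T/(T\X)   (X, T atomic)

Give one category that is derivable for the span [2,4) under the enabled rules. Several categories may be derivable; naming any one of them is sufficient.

PP\(PP\N)

[0,4] S   >
  [0,1] "near" : S/PP
  [1,4] PP   <
    [1,2] "river" : PP\N
    [2,4] PP\(PP\N)   <
      [2,3] "a" : NP
      [3,4] "no" : (PP\(PP\N))\NP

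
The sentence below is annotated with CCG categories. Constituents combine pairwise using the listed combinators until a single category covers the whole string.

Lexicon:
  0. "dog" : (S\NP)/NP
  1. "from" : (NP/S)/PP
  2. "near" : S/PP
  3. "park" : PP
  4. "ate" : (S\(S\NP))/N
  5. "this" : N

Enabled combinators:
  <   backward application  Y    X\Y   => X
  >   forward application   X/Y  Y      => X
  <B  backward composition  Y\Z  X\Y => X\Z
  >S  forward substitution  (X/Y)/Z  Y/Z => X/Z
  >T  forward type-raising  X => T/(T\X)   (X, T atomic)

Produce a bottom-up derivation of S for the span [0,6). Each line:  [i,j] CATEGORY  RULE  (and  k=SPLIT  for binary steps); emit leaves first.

[0,1] (S\NP)/NP  lex  "dog"
[1,2] (NP/S)/PP  lex  "from"
[2,3] S/PP  lex  "near"
[1,3] NP/PP  >S  k=2
[3,4] PP  lex  "park"
[1,4] NP  >  k=3
[0,4] S\NP  >  k=1
[4,5] (S\(S\NP))/N  lex  "ate"
[5,6] N  lex  "this"
[4,6] S\(S\NP)  >  k=5
[0,6] S  <  k=4

[0,6] S   <
  [0,4] S\NP   >
    [0,1] "dog" : (S\NP)/NP
    [1,4] NP   >
      [1,3] NP/PP   >S
        [1,2] "from" : (NP/S)/PP
        [2,3] "near" : S/PP
      [3,4] "park" : PP
  [4,6] S\(S\NP)   >
    [4,5] "ate" : (S\(S\NP))/N
    [5,6] "this" : N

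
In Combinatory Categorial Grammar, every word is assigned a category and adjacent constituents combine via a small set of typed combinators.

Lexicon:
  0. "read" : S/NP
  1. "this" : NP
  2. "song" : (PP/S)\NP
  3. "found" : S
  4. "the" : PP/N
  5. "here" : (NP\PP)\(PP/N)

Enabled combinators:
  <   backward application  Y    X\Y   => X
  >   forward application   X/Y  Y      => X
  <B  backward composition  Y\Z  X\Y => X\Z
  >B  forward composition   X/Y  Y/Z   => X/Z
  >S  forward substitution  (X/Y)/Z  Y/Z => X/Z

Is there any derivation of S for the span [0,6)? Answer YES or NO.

[0,6] S   >
  [0,1] "read" : S/NP
  [1,6] NP   <
    [1,4] PP   >
      [1,3] PP/S   <
        [1,2] "this" : NP
        [2,3] "song" : (PP/S)\NP
      [3,4] "found" : S
    [4,6] NP\PP   <
      [4,5] "the" : PP/N
      [5,6] "here" : (NP\PP)\(PP/N)

YES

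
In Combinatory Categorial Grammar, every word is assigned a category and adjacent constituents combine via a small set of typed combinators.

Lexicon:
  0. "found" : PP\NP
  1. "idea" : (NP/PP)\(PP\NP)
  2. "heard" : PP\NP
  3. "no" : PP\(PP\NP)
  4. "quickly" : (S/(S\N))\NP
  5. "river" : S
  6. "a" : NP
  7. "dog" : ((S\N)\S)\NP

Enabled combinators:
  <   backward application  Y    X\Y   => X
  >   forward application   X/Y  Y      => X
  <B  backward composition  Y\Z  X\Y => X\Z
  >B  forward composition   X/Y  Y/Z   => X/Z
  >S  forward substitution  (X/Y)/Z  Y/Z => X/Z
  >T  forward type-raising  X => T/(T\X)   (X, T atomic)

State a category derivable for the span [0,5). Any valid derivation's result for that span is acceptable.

[0,8] S   >
  [0,5] S/(S\N)   <
    [0,4] NP   >
      [0,2] NP/PP   <
        [0,1] "found" : PP\NP
        [1,2] "idea" : (NP/PP)\(PP\NP)
      [2,4] PP   <
        [2,3] "heard" : PP\NP
        [3,4] "no" : PP\(PP\NP)
    [4,5] "quickly" : (S/(S\N))\NP
  [5,8] S\N   <
    [5,6] "river" : S
    [6,8] (S\N)\S   <
      [6,7] "a" : NP
      [7,8] "dog" : ((S\N)\S)\NP

S/(S\N)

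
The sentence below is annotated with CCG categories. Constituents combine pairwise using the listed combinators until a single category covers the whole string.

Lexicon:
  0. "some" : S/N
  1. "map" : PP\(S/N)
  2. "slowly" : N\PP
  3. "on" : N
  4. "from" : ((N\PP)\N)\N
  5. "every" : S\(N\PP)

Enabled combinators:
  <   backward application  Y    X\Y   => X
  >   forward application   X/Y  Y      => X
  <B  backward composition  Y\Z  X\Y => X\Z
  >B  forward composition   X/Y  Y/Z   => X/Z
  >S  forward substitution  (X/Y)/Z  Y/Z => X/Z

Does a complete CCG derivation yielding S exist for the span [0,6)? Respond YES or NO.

[0,6] S   <
  [0,2] PP   <
    [0,1] "some" : S/N
    [1,2] "map" : PP\(S/N)
  [2,6] S\PP   <B
    [2,3] "slowly" : N\PP
    [3,6] S\N   <B
      [3,5] (N\PP)\N   <
        [3,4] "on" : N
        [4,5] "from" : ((N\PP)\N)\N
      [5,6] "every" : S\(N\PP)

YES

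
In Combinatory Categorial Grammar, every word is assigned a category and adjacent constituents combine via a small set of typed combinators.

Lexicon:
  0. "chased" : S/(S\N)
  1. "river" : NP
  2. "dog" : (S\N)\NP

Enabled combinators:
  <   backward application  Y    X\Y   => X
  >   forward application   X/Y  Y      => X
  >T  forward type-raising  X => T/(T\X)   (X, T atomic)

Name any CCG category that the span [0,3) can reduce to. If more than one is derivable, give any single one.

S

[0,3] S   >
  [0,1] "chased" : S/(S\N)
  [1,3] S\N   <
    [1,2] "river" : NP
    [2,3] "dog" : (S\N)\NP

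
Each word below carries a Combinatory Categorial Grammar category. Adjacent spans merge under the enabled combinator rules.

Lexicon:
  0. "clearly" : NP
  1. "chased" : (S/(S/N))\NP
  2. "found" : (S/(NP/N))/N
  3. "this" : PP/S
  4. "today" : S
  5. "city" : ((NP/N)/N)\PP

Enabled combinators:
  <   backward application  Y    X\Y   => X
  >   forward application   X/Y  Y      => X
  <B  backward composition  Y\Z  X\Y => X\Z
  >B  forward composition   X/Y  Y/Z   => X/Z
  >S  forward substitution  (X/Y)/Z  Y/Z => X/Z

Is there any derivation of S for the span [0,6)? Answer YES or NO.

YES

[0,6] S   >
  [0,2] S/(S/N)   <
    [0,1] "clearly" : NP
    [1,2] "chased" : (S/(S/N))\NP
  [2,6] S/N   >S
    [2,3] "found" : (S/(NP/N))/N
    [3,6] (NP/N)/N   <
      [3,5] PP   >
        [3,4] "this" : PP/S
        [4,5] "today" : S
      [5,6] "city" : ((NP/N)/N)\PP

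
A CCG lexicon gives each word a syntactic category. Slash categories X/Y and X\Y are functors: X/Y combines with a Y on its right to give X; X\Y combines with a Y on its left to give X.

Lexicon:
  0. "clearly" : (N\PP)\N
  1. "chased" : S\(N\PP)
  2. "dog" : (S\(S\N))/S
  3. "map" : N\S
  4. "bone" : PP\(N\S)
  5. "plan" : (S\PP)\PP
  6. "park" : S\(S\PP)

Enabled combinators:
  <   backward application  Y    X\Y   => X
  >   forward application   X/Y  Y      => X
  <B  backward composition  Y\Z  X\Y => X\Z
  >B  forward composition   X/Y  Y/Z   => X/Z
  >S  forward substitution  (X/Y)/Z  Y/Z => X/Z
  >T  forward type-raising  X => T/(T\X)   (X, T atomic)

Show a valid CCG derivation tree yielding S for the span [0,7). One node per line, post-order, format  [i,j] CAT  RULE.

[0,1] (N\PP)\N  lex  "clearly"
[1,2] S\(N\PP)  lex  "chased"
[0,2] S\N  <B  k=1
[2,3] (S\(S\N))/S  lex  "dog"
[3,4] N\S  lex  "map"
[4,5] PP\(N\S)  lex  "bone"
[3,5] PP  <  k=4
[5,6] (S\PP)\PP  lex  "plan"
[3,6] S\PP  <  k=5
[6,7] S\(S\PP)  lex  "park"
[3,7] S  <  k=6
[2,7] S\(S\N)  >  k=3
[0,7] S  <  k=2

[0,7] S   <
  [0,2] S\N   <B
    [0,1] "clearly" : (N\PP)\N
    [1,2] "chased" : S\(N\PP)
  [2,7] S\(S\N)   >
    [2,3] "dog" : (S\(S\N))/S
    [3,7] S   <
      [3,6] S\PP   <
        [3,5] PP   <
          [3,4] "map" : N\S
          [4,5] "bone" : PP\(N\S)
        [5,6] "plan" : (S\PP)\PP
      [6,7] "park" : S\(S\PP)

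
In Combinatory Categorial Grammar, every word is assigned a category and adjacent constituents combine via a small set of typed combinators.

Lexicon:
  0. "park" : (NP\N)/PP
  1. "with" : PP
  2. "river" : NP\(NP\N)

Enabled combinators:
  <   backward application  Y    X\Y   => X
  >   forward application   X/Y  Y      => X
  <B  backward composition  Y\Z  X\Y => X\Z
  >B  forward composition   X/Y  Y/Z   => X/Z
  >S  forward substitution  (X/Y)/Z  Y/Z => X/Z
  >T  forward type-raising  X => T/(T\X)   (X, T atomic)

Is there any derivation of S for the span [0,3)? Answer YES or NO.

(NP\N)/PP PP NP\(NP\N)
CKY chart[0,3] = {N/(N\NP), NP, NP/(NP\NP), PP/(PP\NP), S/(S\NP)}; S ∉ chart

NO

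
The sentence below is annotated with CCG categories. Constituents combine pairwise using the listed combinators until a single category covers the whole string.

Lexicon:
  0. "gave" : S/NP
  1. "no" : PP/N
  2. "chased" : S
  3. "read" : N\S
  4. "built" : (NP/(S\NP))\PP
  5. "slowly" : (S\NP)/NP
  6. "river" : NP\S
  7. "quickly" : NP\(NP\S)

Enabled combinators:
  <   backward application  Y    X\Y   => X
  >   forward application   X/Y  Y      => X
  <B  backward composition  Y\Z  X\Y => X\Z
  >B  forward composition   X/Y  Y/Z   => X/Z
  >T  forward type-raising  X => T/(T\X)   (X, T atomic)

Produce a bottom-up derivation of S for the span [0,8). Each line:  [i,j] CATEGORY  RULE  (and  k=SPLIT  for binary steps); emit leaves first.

[0,1] S/NP  lex  "gave"
[1,2] PP/N  lex  "no"
[2,3] S  lex  "chased"
[3,4] N\S  lex  "read"
[2,4] N  <  k=3
[1,4] PP  >  k=2
[4,5] (NP/(S\NP))\PP  lex  "built"
[1,5] NP/(S\NP)  <  k=4
[5,6] (S\NP)/NP  lex  "slowly"
[1,6] NP/NP  >B  k=5
[0,6] S/NP  >B  k=1
[6,7] NP\S  lex  "river"
[7,8] NP\(NP\S)  lex  "quickly"
[6,8] NP  <  k=7
[0,8] S  >  k=6

[0,8] S   >
  [0,6] S/NP   >B
    [0,1] "gave" : S/NP
    [1,6] NP/NP   >B
      [1,5] NP/(S\NP)   <
        [1,4] PP   >
          [1,2] "no" : PP/N
          [2,4] N   <
            [2,3] "chased" : S
            [3,4] "read" : N\S
        [4,5] "built" : (NP/(S\NP))\PP
      [5,6] "slowly" : (S\NP)/NP
  [6,8] NP   <
    [6,7] "river" : NP\S
    [7,8] "quickly" : NP\(NP\S)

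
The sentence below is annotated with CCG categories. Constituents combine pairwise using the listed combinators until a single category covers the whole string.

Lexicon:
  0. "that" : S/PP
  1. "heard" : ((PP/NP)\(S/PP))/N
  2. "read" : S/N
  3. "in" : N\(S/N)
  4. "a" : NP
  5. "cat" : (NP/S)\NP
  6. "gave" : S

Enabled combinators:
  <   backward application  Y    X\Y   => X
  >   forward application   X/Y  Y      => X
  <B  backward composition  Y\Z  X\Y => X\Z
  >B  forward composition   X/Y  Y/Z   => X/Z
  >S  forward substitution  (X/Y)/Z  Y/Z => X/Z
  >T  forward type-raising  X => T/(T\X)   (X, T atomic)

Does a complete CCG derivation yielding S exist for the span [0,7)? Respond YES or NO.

NO

S/PP ((PP/NP)\(S/PP))/N S/N N\(S/N) NP (NP/S)\NP S
CKY chart[0,7] = {N/(N\PP), NP/(NP\PP), PP, PP/(NP\NP), PP/(PP\PP), PP/(S\S), S/(S\PP)}; S ∉ chart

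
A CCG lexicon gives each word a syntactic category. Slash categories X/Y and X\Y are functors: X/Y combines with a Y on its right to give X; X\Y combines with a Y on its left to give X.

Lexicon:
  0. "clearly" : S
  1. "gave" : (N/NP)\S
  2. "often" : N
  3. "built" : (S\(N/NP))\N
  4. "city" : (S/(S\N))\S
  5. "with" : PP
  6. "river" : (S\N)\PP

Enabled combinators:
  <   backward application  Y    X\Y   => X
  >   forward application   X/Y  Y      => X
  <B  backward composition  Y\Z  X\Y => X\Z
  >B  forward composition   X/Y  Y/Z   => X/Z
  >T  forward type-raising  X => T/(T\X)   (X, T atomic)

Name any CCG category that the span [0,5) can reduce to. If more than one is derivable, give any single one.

[0,7] S   >
  [0,5] S/(S\N)   <
    [0,4] S   <
      [0,2] N/NP   <
        [0,1] "clearly" : S
        [1,2] "gave" : (N/NP)\S
      [2,4] S\(N/NP)   <
        [2,3] "often" : N
        [3,4] "built" : (S\(N/NP))\N
    [4,5] "city" : (S/(S\N))\S
  [5,7] S\N   <
    [5,6] "with" : PP
    [6,7] "river" : (S\N)\PP

S/(S\N)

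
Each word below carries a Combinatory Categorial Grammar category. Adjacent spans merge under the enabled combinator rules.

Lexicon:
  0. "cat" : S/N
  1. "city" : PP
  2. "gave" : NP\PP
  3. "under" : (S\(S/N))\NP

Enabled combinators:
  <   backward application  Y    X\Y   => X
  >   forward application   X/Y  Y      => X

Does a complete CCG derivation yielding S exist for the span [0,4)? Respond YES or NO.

YES

[0,4] S   <
  [0,1] "cat" : S/N
  [1,4] S\(S/N)   <
    [1,3] NP   <
      [1,2] "city" : PP
      [2,3] "gave" : NP\PP
    [3,4] "under" : (S\(S/N))\NP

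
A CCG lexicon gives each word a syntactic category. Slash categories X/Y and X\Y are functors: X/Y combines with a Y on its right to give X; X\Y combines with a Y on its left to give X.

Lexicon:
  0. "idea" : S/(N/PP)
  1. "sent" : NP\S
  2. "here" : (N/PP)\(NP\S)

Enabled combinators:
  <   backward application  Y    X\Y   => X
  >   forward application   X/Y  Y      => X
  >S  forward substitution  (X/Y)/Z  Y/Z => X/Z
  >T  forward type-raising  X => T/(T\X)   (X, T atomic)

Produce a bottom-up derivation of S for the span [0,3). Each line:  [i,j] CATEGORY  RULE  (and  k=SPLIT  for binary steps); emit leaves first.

[0,1] S/(N/PP)  lex  "idea"
[1,2] NP\S  lex  "sent"
[2,3] (N/PP)\(NP\S)  lex  "here"
[1,3] N/PP  <  k=2
[0,3] S  >  k=1

[0,3] S   >
  [0,1] "idea" : S/(N/PP)
  [1,3] N/PP   <
    [1,2] "sent" : NP\S
    [2,3] "here" : (N/PP)\(NP\S)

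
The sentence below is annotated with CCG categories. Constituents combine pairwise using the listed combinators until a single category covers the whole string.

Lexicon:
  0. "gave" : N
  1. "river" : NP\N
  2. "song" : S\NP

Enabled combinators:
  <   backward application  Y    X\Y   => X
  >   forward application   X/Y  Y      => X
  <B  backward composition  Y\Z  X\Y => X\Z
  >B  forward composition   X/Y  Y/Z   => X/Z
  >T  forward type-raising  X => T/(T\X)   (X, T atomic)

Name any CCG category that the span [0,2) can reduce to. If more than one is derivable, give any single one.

[0,3] S   <
  [0,2] NP   >
    [0,1] NP/(NP\N)   >T
      [0,1] "gave" : N
    [1,2] "river" : NP\N
  [2,3] "song" : S\NP

NP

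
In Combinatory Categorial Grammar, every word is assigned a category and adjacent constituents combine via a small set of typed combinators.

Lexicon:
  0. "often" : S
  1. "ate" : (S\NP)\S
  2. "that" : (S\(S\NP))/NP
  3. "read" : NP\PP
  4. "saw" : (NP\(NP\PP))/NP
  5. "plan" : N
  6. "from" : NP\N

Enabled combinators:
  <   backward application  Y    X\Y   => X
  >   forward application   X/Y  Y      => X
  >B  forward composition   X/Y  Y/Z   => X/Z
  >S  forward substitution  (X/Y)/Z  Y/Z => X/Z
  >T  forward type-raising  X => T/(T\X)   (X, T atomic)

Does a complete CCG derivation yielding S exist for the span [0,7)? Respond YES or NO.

[0,7] S   <
  [0,2] S\NP   <
    [0,1] "often" : S
    [1,2] "ate" : (S\NP)\S
  [2,7] S\(S\NP)   >
    [2,3] "that" : (S\(S\NP))/NP
    [3,7] NP   <
      [3,4] "read" : NP\PP
      [4,7] NP\(NP\PP)   >
        [4,5] "saw" : (NP\(NP\PP))/NP
        [5,7] NP   <
          [5,6] "plan" : N
          [6,7] "from" : NP\N

YES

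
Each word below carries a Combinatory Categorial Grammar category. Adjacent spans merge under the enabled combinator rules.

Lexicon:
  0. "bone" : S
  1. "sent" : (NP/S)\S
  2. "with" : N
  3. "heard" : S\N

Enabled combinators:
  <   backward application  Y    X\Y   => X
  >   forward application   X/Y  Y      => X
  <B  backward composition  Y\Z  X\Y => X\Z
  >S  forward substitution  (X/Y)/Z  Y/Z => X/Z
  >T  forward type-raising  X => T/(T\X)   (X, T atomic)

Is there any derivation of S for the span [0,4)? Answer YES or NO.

NO

S (NP/S)\S N S\N
CKY chart[0,4] = {N/(N\NP), NP, NP/(NP\NP), PP/(PP\NP), S/(S\NP)}; S ∉ chart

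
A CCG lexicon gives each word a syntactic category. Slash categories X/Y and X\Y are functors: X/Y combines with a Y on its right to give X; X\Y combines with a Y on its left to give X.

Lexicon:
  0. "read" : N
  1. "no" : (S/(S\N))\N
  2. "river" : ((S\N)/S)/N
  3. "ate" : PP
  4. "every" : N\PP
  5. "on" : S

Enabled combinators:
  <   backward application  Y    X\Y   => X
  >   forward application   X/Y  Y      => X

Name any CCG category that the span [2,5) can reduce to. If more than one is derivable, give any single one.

[0,6] S   >
  [0,2] S/(S\N)   <
    [0,1] "read" : N
    [1,2] "no" : (S/(S\N))\N
  [2,6] S\N   >
    [2,5] (S\N)/S   >
      [2,3] "river" : ((S\N)/S)/N
      [3,5] N   <
        [3,4] "ate" : PP
        [4,5] "every" : N\PP
    [5,6] "on" : S

(S\N)/S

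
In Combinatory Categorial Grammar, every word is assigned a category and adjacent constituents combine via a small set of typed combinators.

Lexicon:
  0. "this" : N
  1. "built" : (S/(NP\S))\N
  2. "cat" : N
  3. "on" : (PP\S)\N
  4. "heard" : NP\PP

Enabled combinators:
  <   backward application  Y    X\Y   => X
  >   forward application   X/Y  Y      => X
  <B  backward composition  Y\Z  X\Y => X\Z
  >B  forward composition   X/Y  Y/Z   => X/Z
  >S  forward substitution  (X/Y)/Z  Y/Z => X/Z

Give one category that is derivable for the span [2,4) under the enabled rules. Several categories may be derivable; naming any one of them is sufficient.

PP\S

[0,5] S   >
  [0,2] S/(NP\S)   <
    [0,1] "this" : N
    [1,2] "built" : (S/(NP\S))\N
  [2,5] NP\S   <B
    [2,4] PP\S   <
      [2,3] "cat" : N
      [3,4] "on" : (PP\S)\N
    [4,5] "heard" : NP\PP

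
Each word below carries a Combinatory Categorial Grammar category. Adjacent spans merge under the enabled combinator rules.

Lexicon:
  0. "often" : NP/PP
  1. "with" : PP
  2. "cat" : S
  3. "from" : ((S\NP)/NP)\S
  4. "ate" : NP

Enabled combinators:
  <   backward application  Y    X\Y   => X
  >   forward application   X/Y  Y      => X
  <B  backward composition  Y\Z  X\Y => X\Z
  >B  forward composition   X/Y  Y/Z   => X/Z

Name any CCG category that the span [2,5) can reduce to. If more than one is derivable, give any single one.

S\NP

[0,5] S   <
  [0,2] NP   >
    [0,1] "often" : NP/PP
    [1,2] "with" : PP
  [2,5] S\NP   >
    [2,4] (S\NP)/NP   <
      [2,3] "cat" : S
      [3,4] "from" : ((S\NP)/NP)\S
    [4,5] "ate" : NP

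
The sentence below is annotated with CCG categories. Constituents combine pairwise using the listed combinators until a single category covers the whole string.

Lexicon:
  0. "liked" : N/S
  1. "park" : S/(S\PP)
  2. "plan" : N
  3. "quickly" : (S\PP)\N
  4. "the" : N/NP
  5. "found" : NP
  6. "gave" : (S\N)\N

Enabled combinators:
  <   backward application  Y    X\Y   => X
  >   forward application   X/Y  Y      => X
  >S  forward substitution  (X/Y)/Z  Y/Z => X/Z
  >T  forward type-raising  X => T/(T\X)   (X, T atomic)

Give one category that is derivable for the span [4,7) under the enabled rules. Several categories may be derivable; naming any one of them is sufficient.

S\N

[0,7] S   <
  [0,4] N   >
    [0,1] "liked" : N/S
    [1,4] S   >
      [1,2] "park" : S/(S\PP)
      [2,4] S\PP   <
        [2,3] "plan" : N
        [3,4] "quickly" : (S\PP)\N
  [4,7] S\N   <
    [4,6] N   >
      [4,5] "the" : N/NP
      [5,6] "found" : NP
    [6,7] "gave" : (S\N)\N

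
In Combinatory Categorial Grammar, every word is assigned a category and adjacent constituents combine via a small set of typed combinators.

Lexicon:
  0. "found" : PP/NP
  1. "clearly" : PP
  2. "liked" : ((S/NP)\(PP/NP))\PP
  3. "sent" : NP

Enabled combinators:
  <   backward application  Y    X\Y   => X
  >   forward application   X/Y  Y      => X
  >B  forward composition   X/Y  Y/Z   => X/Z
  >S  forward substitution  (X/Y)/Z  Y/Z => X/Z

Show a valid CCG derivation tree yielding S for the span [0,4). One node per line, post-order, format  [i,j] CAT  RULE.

[0,4] S   >
  [0,3] S/NP   <
    [0,1] "found" : PP/NP
    [1,3] (S/NP)\(PP/NP)   <
      [1,2] "clearly" : PP
      [2,3] "liked" : ((S/NP)\(PP/NP))\PP
  [3,4] "sent" : NP

[0,1] PP/NP  lex  "found"
[1,2] PP  lex  "clearly"
[2,3] ((S/NP)\(PP/NP))\PP  lex  "liked"
[1,3] (S/NP)\(PP/NP)  <  k=2
[0,3] S/NP  <  k=1
[3,4] NP  lex  "sent"
[0,4] S  >  k=3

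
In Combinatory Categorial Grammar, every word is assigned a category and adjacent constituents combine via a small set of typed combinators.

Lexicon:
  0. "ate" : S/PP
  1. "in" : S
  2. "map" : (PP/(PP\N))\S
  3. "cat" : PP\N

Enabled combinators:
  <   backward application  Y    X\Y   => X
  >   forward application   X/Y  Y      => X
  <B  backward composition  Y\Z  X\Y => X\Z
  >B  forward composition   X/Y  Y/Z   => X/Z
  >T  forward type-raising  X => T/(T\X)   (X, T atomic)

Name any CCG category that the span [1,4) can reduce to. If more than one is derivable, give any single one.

[0,4] S   >
  [0,1] "ate" : S/PP
  [1,4] PP   >
    [1,3] PP/(PP\N)   <
      [1,2] "in" : S
      [2,3] "map" : (PP/(PP\N))\S
    [3,4] "cat" : PP\N

PP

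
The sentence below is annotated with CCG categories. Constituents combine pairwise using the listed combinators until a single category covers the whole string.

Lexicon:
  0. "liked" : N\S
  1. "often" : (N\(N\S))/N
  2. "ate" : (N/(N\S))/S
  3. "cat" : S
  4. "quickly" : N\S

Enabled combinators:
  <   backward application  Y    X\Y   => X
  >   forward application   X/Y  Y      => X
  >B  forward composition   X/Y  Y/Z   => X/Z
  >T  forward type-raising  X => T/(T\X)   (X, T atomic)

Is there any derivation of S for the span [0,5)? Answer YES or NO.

N\S (N\(N\S))/N (N/(N\S))/S S N\S
CKY chart[0,5] = {N, N/(N\N), NP/(NP\N), PP/(PP\N), S/(S\N)}; S ∉ chart

NO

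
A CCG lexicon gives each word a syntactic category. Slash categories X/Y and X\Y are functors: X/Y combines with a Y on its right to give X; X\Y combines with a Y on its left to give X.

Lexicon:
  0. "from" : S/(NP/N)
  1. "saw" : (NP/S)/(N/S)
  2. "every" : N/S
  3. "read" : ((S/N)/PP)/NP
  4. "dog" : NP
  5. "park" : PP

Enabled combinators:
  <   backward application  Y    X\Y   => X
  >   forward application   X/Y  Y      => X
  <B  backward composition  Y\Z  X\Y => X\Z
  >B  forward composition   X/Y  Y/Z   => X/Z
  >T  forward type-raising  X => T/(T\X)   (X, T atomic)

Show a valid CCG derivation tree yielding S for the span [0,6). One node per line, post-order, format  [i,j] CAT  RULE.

[0,6] S   >
  [0,1] "from" : S/(NP/N)
  [1,6] NP/N   >B
    [1,3] NP/S   >
      [1,2] "saw" : (NP/S)/(N/S)
      [2,3] "every" : N/S
    [3,6] S/N   >
      [3,5] (S/N)/PP   >
        [3,4] "read" : ((S/N)/PP)/NP
        [4,5] "dog" : NP
      [5,6] "park" : PP

[0,1] S/(NP/N)  lex  "from"
[1,2] (NP/S)/(N/S)  lex  "saw"
[2,3] N/S  lex  "every"
[1,3] NP/S  >  k=2
[3,4] ((S/N)/PP)/NP  lex  "read"
[4,5] NP  lex  "dog"
[3,5] (S/N)/PP  >  k=4
[5,6] PP  lex  "park"
[3,6] S/N  >  k=5
[1,6] NP/N  >B  k=3
[0,6] S  >  k=1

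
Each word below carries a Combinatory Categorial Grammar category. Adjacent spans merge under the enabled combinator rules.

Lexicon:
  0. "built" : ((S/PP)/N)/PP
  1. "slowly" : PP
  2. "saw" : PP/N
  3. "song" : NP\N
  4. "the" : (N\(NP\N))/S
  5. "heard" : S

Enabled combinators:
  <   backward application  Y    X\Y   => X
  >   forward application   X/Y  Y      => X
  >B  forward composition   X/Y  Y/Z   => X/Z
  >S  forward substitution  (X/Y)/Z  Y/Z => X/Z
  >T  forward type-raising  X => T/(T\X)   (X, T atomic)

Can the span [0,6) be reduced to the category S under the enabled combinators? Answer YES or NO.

[0,6] S   >
  [0,3] S/N   >S
    [0,2] (S/PP)/N   >
      [0,1] "built" : ((S/PP)/N)/PP
      [1,2] "slowly" : PP
    [2,3] "saw" : PP/N
  [3,6] N   <
    [3,4] "song" : NP\N
    [4,6] N\(NP\N)   >
      [4,5] "the" : (N\(NP\N))/S
      [5,6] "heard" : S

YES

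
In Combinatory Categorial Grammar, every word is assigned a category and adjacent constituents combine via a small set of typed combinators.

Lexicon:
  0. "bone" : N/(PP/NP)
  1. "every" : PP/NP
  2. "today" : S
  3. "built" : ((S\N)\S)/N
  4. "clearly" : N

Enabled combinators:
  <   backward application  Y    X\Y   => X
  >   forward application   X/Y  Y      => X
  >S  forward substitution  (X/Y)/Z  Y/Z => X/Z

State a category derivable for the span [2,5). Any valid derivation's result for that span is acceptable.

S\N

[0,5] S   <
  [0,2] N   >
    [0,1] "bone" : N/(PP/NP)
    [1,2] "every" : PP/NP
  [2,5] S\N   <
    [2,3] "today" : S
    [3,5] (S\N)\S   >
      [3,4] "built" : ((S\N)\S)/N
      [4,5] "clearly" : N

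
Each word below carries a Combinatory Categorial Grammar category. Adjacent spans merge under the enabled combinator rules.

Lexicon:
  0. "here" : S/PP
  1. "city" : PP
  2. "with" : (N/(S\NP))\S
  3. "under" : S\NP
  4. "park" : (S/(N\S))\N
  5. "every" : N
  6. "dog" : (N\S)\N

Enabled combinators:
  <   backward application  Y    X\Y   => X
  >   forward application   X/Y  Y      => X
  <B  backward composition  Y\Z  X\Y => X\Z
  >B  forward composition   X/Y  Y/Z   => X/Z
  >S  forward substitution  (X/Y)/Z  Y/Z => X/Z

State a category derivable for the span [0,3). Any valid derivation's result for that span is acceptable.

[0,7] S   >
  [0,5] S/(N\S)   <
    [0,4] N   >
      [0,3] N/(S\NP)   <
        [0,2] S   >
          [0,1] "here" : S/PP
          [1,2] "city" : PP
        [2,3] "with" : (N/(S\NP))\S
      [3,4] "under" : S\NP
    [4,5] "park" : (S/(N\S))\N
  [5,7] N\S   <
    [5,6] "every" : N
    [6,7] "dog" : (N\S)\N

N/(S\NP)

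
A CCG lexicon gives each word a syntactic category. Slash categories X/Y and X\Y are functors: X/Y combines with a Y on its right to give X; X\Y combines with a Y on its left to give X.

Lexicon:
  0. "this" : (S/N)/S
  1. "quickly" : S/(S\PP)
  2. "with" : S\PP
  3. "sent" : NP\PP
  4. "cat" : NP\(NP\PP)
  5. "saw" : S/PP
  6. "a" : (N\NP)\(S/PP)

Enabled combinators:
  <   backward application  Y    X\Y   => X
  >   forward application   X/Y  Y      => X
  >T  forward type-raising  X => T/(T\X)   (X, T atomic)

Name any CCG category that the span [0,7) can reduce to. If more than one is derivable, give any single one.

[0,7] S   >
  [0,3] S/N   >
    [0,1] "this" : (S/N)/S
    [1,3] S   >
      [1,2] "quickly" : S/(S\PP)
      [2,3] "with" : S\PP
  [3,7] N   <
    [3,5] NP   <
      [3,4] "sent" : NP\PP
      [4,5] "cat" : NP\(NP\PP)
    [5,7] N\NP   <
      [5,6] "saw" : S/PP
      [6,7] "a" : (N\NP)\(S/PP)

S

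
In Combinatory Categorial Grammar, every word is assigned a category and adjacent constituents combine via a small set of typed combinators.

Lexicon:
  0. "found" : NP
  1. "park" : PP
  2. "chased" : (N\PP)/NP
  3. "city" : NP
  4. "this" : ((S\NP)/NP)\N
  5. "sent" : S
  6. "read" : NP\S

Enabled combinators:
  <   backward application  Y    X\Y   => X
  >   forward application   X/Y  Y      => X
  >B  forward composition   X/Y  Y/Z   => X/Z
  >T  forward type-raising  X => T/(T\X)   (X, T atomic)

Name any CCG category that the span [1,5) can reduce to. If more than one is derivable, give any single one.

[0,7] S   <
  [0,1] "found" : NP
  [1,7] S\NP   >
    [1,5] (S\NP)/NP   <
      [1,4] N   >
        [1,2] N/(N\PP)   >T
          [1,2] "park" : PP
        [2,4] N\PP   >
          [2,3] "chased" : (N\PP)/NP
          [3,4] "city" : NP
      [4,5] "this" : ((S\NP)/NP)\N
    [5,7] NP   <
      [5,6] "sent" : S
      [6,7] "read" : NP\S

(S\NP)/NP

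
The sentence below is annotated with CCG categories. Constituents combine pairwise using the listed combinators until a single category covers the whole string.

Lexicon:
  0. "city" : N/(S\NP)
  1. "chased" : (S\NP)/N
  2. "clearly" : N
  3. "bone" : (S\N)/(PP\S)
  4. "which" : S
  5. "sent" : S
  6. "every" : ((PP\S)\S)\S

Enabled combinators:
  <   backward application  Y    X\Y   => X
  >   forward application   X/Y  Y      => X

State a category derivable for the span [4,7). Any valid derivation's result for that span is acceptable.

PP\S

[0,7] S   <
  [0,3] N   >
    [0,1] "city" : N/(S\NP)
    [1,3] S\NP   >
      [1,2] "chased" : (S\NP)/N
      [2,3] "clearly" : N
  [3,7] S\N   >
    [3,4] "bone" : (S\N)/(PP\S)
    [4,7] PP\S   <
      [4,5] "which" : S
      [5,7] (PP\S)\S   <
        [5,6] "sent" : S
        [6,7] "every" : ((PP\S)\S)\S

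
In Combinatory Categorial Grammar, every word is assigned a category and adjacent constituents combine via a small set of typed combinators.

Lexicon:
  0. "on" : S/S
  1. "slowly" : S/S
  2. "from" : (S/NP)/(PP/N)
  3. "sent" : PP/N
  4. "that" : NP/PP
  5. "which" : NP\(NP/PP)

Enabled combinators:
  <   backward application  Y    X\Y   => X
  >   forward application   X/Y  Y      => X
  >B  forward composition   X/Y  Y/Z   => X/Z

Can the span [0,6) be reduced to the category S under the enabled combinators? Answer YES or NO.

[0,6] S   >
  [0,4] S/NP   >B
    [0,2] S/S   >B
      [0,1] "on" : S/S
      [1,2] "slowly" : S/S
    [2,4] S/NP   >
      [2,3] "from" : (S/NP)/(PP/N)
      [3,4] "sent" : PP/N
  [4,6] NP   <
    [4,5] "that" : NP/PP
    [5,6] "which" : NP\(NP/PP)

YES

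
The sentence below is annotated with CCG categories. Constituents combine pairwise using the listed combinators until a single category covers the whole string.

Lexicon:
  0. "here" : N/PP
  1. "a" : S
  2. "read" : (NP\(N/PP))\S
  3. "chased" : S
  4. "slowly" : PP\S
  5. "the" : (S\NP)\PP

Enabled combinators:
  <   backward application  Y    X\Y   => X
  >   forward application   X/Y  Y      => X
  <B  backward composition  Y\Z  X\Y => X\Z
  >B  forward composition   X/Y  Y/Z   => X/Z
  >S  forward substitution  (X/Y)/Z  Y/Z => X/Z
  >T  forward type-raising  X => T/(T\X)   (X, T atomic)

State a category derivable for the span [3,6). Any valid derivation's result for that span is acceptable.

S\NP

[0,6] S   <
  [0,3] NP   <
    [0,1] "here" : N/PP
    [1,3] NP\(N/PP)   <
      [1,2] "a" : S
      [2,3] "read" : (NP\(N/PP))\S
  [3,6] S\NP   <
    [3,5] PP   <
      [3,4] "chased" : S
      [4,5] "slowly" : PP\S
    [5,6] "the" : (S\NP)\PP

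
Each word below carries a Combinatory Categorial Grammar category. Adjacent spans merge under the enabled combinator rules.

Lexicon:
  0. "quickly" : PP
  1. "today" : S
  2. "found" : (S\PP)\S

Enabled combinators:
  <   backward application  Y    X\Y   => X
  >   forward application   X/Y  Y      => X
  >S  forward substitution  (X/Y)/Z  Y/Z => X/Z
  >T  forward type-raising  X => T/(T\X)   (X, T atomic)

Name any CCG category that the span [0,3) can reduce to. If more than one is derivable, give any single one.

[0,3] S   >
  [0,1] S/(S\PP)   >T
    [0,1] "quickly" : PP
  [1,3] S\PP   <
    [1,2] "today" : S
    [2,3] "found" : (S\PP)\S

S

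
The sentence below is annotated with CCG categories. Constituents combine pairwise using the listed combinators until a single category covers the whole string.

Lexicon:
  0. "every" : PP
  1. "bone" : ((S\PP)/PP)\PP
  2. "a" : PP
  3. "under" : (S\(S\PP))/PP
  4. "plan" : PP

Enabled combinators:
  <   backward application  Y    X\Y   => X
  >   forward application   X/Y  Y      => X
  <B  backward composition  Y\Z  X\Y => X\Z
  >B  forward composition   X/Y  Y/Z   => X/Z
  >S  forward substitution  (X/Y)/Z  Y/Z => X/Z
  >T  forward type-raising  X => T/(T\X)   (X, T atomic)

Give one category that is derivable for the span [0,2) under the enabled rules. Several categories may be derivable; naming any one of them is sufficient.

[0,5] S   <
  [0,3] S\PP   >
    [0,2] (S\PP)/PP   <
      [0,1] "every" : PP
      [1,2] "bone" : ((S\PP)/PP)\PP
    [2,3] "a" : PP
  [3,5] S\(S\PP)   >
    [3,4] "under" : (S\(S\PP))/PP
    [4,5] "plan" : PP

(S\PP)/PP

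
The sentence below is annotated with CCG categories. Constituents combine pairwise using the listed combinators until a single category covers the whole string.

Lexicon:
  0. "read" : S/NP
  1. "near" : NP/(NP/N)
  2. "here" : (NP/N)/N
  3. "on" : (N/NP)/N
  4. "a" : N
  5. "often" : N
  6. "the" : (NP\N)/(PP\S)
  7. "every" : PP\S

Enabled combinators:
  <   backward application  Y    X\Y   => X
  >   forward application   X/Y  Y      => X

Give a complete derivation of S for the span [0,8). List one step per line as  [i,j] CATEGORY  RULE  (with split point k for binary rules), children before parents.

[0,1] S/NP  lex  "read"
[1,2] NP/(NP/N)  lex  "near"
[2,3] (NP/N)/N  lex  "here"
[3,4] (N/NP)/N  lex  "on"
[4,5] N  lex  "a"
[3,5] N/NP  >  k=4
[5,6] N  lex  "often"
[6,7] (NP\N)/(PP\S)  lex  "the"
[7,8] PP\S  lex  "every"
[6,8] NP\N  >  k=7
[5,8] NP  <  k=6
[3,8] N  >  k=5
[2,8] NP/N  >  k=3
[1,8] NP  >  k=2
[0,8] S  >  k=1

[0,8] S   >
  [0,1] "read" : S/NP
  [1,8] NP   >
    [1,2] "near" : NP/(NP/N)
    [2,8] NP/N   >
      [2,3] "here" : (NP/N)/N
      [3,8] N   >
        [3,5] N/NP   >
          [3,4] "on" : (N/NP)/N
          [4,5] "a" : N
        [5,8] NP   <
          [5,6] "often" : N
          [6,8] NP\N   >
            [6,7] "the" : (NP\N)/(PP\S)
            [7,8] "every" : PP\S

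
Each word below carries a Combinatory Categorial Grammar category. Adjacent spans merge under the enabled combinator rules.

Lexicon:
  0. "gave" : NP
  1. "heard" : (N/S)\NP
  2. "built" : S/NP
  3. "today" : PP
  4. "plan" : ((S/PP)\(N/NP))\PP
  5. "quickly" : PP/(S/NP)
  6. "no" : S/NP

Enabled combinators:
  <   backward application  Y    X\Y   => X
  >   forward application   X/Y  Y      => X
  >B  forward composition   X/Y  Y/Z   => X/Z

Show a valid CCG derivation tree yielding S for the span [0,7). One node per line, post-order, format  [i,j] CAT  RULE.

[0,1] NP  lex  "gave"
[1,2] (N/S)\NP  lex  "heard"
[0,2] N/S  <  k=1
[2,3] S/NP  lex  "built"
[0,3] N/NP  >B  k=2
[3,4] PP  lex  "today"
[4,5] ((S/PP)\(N/NP))\PP  lex  "plan"
[3,5] (S/PP)\(N/NP)  <  k=4
[0,5] S/PP  <  k=3
[5,6] PP/(S/NP)  lex  "quickly"
[6,7] S/NP  lex  "no"
[5,7] PP  >  k=6
[0,7] S  >  k=5

[0,7] S   >
  [0,5] S/PP   <
    [0,3] N/NP   >B
      [0,2] N/S   <
        [0,1] "gave" : NP
        [1,2] "heard" : (N/S)\NP
      [2,3] "built" : S/NP
    [3,5] (S/PP)\(N/NP)   <
      [3,4] "today" : PP
      [4,5] "plan" : ((S/PP)\(N/NP))\PP
  [5,7] PP   >
    [5,6] "quickly" : PP/(S/NP)
    [6,7] "no" : S/NP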